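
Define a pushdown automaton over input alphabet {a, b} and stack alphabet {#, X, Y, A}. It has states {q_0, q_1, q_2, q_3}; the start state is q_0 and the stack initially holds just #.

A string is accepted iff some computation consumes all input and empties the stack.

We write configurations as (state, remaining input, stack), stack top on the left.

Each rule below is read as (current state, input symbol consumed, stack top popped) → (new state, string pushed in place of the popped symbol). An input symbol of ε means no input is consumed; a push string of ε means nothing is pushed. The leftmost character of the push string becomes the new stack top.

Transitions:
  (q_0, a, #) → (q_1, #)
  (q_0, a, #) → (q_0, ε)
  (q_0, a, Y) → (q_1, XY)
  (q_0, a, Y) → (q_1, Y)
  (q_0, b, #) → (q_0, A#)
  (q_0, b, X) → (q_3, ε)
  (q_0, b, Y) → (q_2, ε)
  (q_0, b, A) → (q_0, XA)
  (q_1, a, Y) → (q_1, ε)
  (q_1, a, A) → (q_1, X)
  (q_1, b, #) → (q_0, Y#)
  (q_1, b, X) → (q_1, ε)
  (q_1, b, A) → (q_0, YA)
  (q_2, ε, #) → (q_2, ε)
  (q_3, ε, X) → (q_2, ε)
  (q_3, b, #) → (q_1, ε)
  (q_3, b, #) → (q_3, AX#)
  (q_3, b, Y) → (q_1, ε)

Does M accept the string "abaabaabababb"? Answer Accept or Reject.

Accept

One accepting computation: (q_0, abaabaabababb, #) ⊢ (q_1, baabaabababb, #) ⊢ (q_0, aabaabababb, Y#) ⊢ (q_1, abaabababb, Y#) ⊢ (q_1, baabababb, #) ⊢ (q_0, aabababb, Y#) ⊢ (q_1, abababb, Y#) ⊢ (q_1, bababb, #) ⊢ (q_0, ababb, Y#) ⊢ (q_1, babb, XY#) ⊢ (q_1, abb, Y#) ⊢ (q_1, bb, #) ⊢ (q_0, b, Y#) ⊢ (q_2, ε, #) ⊢ (q_2, ε, ε)
All input consumed and the stack is empty.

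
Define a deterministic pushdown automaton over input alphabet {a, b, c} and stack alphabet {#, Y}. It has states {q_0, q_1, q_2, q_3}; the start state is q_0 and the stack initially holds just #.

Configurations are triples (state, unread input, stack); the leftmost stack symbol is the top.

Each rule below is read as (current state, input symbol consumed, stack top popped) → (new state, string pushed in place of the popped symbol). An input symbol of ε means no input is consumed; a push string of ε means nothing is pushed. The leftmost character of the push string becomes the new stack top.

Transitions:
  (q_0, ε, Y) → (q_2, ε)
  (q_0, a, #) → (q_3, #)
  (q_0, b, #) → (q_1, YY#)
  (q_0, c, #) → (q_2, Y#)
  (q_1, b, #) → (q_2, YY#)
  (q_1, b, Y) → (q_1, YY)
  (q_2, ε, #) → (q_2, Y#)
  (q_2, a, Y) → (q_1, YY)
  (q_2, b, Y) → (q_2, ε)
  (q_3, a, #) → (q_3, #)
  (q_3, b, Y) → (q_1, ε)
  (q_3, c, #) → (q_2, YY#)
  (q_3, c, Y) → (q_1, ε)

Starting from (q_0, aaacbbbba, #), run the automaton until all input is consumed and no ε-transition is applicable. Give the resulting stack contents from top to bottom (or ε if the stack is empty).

YY#

(q_0, aaacbbbba, #)
  read a, top #: go to q_3, push # → (q_3, aacbbbba, #)
  read a, top #: go to q_3, push # → (q_3, acbbbba, #)
  read a, top #: go to q_3, push # → (q_3, cbbbba, #)
  read c, top #: go to q_2, push YY# → (q_2, bbbba, YY#)
  read b, top Y: go to q_2, push ε → (q_2, bbba, Y#)
  read b, top Y: go to q_2, push ε → (q_2, bba, #)
  ε-move, top #: go to q_2, push Y# → (q_2, bba, Y#)
  read b, top Y: go to q_2, push ε → (q_2, ba, #)
  ε-move, top #: go to q_2, push Y# → (q_2, ba, Y#)
  read b, top Y: go to q_2, push ε → (q_2, a, #)
  ε-move, top #: go to q_2, push Y# → (q_2, a, Y#)
  read a, top Y: go to q_1, push YY → (q_1, ε, YY#)
All input consumed in state q_1 with stack YY#.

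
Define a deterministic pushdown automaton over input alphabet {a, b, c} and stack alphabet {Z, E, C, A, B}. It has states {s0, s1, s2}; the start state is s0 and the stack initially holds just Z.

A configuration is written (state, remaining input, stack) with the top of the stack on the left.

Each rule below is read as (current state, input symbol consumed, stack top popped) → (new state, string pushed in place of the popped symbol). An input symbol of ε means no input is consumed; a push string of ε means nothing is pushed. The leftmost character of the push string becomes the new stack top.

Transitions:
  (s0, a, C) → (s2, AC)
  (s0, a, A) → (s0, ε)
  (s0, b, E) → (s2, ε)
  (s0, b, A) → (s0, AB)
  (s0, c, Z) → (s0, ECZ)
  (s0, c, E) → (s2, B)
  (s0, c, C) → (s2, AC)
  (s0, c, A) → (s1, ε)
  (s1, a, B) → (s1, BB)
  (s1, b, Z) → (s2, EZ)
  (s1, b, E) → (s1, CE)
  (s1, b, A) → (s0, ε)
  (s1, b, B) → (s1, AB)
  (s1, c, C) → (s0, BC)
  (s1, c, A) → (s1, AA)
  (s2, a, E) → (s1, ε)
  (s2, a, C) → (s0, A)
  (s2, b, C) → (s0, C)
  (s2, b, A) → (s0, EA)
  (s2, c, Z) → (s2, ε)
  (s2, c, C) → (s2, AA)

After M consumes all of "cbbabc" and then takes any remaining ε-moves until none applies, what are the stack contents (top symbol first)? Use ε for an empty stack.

BACZ

(s0, cbbabc, Z)
  read c, top Z: go to s0, push ECZ → (s0, bbabc, ECZ)
  read b, top E: go to s2, push ε → (s2, babc, CZ)
  read b, top C: go to s0, push C → (s0, abc, CZ)
  read a, top C: go to s2, push AC → (s2, bc, ACZ)
  read b, top A: go to s0, push EA → (s0, c, EACZ)
  read c, top E: go to s2, push B → (s2, ε, BACZ)
All input consumed in state s2 with stack BACZ.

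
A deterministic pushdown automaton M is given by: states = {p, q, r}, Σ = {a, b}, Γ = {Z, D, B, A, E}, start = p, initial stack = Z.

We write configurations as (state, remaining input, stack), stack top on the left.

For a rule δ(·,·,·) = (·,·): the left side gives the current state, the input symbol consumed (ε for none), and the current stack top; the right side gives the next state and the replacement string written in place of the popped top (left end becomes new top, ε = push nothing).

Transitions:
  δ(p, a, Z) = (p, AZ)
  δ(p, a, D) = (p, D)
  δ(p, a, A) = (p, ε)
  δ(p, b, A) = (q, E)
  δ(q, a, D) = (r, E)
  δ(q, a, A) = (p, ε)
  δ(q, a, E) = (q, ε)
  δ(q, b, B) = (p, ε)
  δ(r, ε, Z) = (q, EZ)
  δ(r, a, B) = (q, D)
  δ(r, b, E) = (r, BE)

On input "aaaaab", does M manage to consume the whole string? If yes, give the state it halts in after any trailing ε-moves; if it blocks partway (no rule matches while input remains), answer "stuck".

q

(p, aaaaab, Z)
  read a, top Z: go to p, push AZ → (p, aaaab, AZ)
  read a, top A: go to p, push ε → (p, aaab, Z)
  read a, top Z: go to p, push AZ → (p, aab, AZ)
  read a, top A: go to p, push ε → (p, ab, Z)
  read a, top Z: go to p, push AZ → (p, b, AZ)
  read b, top A: go to q, push E → (q, ε, EZ)
All input consumed; M is in state q.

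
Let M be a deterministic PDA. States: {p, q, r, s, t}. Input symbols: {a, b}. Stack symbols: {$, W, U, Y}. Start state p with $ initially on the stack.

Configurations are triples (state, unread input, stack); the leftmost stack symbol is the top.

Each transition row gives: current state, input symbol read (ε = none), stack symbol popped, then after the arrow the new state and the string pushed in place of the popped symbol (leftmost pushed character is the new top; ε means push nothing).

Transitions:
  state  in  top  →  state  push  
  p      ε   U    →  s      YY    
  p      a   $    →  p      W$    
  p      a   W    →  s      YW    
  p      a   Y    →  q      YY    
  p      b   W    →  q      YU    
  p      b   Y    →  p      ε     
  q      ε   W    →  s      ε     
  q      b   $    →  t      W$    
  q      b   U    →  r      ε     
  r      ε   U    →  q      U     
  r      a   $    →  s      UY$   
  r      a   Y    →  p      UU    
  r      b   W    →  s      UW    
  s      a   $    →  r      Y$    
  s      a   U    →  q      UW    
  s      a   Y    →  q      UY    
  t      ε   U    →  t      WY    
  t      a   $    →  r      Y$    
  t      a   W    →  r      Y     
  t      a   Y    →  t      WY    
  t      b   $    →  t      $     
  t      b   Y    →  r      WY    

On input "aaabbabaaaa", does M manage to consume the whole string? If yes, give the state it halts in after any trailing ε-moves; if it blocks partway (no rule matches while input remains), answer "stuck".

stuck

(p, aaabbabaaaa, $)
  read a, top $: go to p, push W$ → (p, aabbabaaaa, W$)
  read a, top W: go to s, push YW → (s, abbabaaaa, YW$)
  read a, top Y: go to q, push UY → (q, bbabaaaa, UYW$)
  read b, top U: go to r, push ε → (r, babaaaa, YW$)
No transition for (r, b, top Y); M blocks with input babaaaa remaining.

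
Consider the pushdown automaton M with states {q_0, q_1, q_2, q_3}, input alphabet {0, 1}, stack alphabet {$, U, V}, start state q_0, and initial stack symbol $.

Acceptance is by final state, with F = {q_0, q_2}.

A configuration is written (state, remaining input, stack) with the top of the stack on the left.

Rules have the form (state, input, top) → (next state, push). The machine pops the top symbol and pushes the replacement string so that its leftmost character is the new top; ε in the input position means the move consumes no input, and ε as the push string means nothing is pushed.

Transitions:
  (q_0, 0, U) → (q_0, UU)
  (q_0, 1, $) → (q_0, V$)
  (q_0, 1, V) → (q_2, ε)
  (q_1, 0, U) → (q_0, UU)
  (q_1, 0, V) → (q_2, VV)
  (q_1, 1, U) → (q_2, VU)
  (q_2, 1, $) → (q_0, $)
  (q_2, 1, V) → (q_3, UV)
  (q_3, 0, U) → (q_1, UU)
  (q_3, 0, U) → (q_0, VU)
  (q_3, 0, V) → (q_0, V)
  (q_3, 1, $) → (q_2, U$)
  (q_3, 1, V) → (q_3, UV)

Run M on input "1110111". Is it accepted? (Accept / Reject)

Reject

No computation consumes all input and reaches a final state.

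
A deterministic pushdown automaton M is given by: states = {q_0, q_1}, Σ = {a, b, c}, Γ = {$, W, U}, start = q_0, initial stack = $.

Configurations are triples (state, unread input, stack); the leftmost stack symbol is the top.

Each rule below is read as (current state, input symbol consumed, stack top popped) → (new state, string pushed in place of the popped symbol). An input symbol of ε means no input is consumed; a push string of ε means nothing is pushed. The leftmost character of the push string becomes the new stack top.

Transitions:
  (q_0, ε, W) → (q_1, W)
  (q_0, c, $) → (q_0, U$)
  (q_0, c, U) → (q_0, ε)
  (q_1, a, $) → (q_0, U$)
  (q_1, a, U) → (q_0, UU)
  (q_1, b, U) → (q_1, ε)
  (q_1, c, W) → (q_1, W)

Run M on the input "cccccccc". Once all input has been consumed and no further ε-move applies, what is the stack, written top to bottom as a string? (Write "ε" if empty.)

(q_0, cccccccc, $) ⊢ (q_0, ccccccc, U$) ⊢ (q_0, cccccc, $) ⊢ (q_0, ccccc, U$) ⊢ (q_0, cccc, $) ⊢ (q_0, ccc, U$) ⊢ (q_0, cc, $) ⊢ (q_0, c, U$) ⊢ (q_0, ε, $)
All input consumed in state q_0 with stack $.

$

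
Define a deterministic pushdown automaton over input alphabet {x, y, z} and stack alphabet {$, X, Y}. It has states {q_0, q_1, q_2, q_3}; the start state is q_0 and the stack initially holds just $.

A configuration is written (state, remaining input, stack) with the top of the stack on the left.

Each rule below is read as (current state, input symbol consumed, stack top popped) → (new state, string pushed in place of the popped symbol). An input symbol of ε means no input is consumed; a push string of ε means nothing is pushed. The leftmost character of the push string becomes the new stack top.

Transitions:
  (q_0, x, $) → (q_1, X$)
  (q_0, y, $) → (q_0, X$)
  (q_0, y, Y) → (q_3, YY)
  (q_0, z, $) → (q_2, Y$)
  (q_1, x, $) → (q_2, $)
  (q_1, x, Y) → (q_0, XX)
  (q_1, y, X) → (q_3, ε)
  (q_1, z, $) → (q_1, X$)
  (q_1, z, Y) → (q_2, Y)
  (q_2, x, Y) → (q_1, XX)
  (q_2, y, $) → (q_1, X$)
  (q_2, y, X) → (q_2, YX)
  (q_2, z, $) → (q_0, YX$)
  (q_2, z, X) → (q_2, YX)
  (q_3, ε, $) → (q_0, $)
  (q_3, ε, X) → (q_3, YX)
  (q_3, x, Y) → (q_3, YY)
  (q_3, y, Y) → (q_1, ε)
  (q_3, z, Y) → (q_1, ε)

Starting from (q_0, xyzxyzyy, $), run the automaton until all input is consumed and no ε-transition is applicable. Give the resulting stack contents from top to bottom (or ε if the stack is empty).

X$

(q_0, xyzxyzyy, $)
  read x, top $: go to q_1, push X$ → (q_1, yzxyzyy, X$)
  read y, top X: go to q_3, push ε → (q_3, zxyzyy, $)
  ε-move, top $: go to q_0, push $ → (q_0, zxyzyy, $)
  read z, top $: go to q_2, push Y$ → (q_2, xyzyy, Y$)
  read x, top Y: go to q_1, push XX → (q_1, yzyy, XX$)
  read y, top X: go to q_3, push ε → (q_3, zyy, X$)
  ε-move, top X: go to q_3, push YX → (q_3, zyy, YX$)
  read z, top Y: go to q_1, push ε → (q_1, yy, X$)
  read y, top X: go to q_3, push ε → (q_3, y, $)
  ε-move, top $: go to q_0, push $ → (q_0, y, $)
  read y, top $: go to q_0, push X$ → (q_0, ε, X$)
All input consumed in state q_0 with stack X$.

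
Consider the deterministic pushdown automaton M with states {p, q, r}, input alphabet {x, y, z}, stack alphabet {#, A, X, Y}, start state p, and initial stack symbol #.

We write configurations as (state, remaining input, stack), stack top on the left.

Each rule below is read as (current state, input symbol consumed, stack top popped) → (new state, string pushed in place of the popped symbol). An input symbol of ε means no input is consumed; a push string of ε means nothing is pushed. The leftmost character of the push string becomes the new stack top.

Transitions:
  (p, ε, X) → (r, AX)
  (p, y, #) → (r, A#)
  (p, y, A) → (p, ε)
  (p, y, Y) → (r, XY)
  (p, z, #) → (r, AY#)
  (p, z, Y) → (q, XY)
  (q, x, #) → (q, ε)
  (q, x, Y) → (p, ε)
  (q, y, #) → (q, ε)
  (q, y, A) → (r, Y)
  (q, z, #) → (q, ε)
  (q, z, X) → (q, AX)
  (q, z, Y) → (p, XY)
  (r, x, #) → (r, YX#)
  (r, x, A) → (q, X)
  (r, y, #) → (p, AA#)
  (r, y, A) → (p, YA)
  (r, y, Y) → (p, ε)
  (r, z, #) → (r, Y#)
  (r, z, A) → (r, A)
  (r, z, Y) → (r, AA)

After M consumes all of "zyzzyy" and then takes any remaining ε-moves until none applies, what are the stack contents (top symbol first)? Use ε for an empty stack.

AXYAY#

(p, zyzzyy, #)
  read z, top #: go to r, push AY# → (r, yzzyy, AY#)
  read y, top A: go to p, push YA → (p, zzyy, YAY#)
  read z, top Y: go to q, push XY → (q, zyy, XYAY#)
  read z, top X: go to q, push AX → (q, yy, AXYAY#)
  read y, top A: go to r, push Y → (r, y, YXYAY#)
  read y, top Y: go to p, push ε → (p, ε, XYAY#)
  ε-move, top X: go to r, push AX → (r, ε, AXYAY#)
All input consumed in state r with stack AXYAY#.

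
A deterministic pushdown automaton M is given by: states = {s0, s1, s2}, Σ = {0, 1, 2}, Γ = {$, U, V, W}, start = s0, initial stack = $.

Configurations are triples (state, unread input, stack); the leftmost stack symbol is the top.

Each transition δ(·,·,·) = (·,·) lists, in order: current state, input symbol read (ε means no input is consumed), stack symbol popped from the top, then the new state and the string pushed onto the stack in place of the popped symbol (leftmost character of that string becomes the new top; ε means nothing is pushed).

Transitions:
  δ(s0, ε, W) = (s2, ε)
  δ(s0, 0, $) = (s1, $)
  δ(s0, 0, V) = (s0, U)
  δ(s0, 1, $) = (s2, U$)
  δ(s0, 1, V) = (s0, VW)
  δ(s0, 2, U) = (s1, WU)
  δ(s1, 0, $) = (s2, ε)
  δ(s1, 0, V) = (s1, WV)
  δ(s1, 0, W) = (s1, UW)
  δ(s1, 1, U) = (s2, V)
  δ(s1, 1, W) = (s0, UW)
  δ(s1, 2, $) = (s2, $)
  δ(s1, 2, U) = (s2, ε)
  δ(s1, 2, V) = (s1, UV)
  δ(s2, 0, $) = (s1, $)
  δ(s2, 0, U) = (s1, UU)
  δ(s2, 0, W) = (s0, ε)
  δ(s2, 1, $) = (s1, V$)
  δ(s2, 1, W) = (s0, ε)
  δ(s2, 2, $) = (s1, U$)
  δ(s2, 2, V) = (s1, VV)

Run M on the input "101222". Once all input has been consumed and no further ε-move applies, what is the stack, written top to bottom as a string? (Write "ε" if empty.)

VVU$

(s0, 101222, $) ⊢ (s2, 01222, U$) ⊢ (s1, 1222, UU$) ⊢ (s2, 222, VU$) ⊢ (s1, 22, VVU$) ⊢ (s1, 2, UVVU$) ⊢ (s2, ε, VVU$)
All input consumed in state s2 with stack VVU$.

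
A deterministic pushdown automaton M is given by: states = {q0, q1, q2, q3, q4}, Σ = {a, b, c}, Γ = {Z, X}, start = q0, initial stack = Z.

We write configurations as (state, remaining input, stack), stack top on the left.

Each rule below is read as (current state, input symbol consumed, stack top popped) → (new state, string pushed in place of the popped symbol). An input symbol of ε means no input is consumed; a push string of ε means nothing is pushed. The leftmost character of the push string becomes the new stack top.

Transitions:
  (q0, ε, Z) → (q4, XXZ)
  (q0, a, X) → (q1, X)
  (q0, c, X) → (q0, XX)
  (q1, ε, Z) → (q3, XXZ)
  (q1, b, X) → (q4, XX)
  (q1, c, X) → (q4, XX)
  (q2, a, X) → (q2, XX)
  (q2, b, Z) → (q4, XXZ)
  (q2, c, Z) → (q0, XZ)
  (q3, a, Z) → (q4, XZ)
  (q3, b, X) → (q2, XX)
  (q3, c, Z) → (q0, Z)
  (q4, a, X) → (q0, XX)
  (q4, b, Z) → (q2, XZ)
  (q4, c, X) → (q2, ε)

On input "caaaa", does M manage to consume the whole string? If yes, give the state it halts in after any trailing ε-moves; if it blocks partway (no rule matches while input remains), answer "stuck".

(q0, caaaa, Z) ⊢ (q4, caaaa, XXZ) ⊢ (q2, aaaa, XZ) ⊢ (q2, aaa, XXZ) ⊢ (q2, aa, XXXZ) ⊢ (q2, a, XXXXZ) ⊢ (q2, ε, XXXXXZ)
All input consumed; M is in state q2.

q2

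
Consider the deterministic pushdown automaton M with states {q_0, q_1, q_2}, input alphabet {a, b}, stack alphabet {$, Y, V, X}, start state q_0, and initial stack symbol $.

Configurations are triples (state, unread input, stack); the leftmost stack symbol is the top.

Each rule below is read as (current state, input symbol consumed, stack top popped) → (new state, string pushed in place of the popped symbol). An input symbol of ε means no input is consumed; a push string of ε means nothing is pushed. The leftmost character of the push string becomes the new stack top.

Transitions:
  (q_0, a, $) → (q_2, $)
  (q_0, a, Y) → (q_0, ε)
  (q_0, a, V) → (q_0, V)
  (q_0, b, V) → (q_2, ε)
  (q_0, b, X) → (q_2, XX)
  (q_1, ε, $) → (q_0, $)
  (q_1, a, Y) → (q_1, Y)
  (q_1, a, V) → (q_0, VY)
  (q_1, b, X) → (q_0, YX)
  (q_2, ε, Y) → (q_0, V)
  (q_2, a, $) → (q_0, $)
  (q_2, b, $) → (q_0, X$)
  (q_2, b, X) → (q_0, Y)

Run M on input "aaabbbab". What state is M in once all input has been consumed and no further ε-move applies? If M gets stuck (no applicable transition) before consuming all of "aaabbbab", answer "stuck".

(q_0, aaabbbab, $)
  read a, top $: go to q_2, push $ → (q_2, aabbbab, $)
  read a, top $: go to q_0, push $ → (q_0, abbbab, $)
  read a, top $: go to q_2, push $ → (q_2, bbbab, $)
  read b, top $: go to q_0, push X$ → (q_0, bbab, X$)
  read b, top X: go to q_2, push XX → (q_2, bab, XX$)
  read b, top X: go to q_0, push Y → (q_0, ab, YX$)
  read a, top Y: go to q_0, push ε → (q_0, b, X$)
  read b, top X: go to q_2, push XX → (q_2, ε, XX$)
All input consumed; M is in state q_2.

q_2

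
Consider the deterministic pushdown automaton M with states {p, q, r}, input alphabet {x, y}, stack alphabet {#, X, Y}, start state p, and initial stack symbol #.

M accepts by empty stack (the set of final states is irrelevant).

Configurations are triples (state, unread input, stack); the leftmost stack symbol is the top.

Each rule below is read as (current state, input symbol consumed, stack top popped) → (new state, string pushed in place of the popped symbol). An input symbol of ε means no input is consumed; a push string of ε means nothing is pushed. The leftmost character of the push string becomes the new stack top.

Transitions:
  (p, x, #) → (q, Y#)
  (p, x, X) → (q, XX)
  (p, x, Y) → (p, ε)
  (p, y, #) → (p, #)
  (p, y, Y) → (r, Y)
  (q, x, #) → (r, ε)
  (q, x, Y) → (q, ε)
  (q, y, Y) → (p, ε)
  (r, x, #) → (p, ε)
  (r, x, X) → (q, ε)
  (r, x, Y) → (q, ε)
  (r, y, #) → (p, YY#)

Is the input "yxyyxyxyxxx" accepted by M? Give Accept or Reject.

Accept

(p, yxyyxyxyxxx, #)
  read y, top #: go to p, push # → (p, xyyxyxyxxx, #)
  read x, top #: go to q, push Y# → (q, yyxyxyxxx, Y#)
  read y, top Y: go to p, push ε → (p, yxyxyxxx, #)
  read y, top #: go to p, push # → (p, xyxyxxx, #)
  read x, top #: go to q, push Y# → (q, yxyxxx, Y#)
  read y, top Y: go to p, push ε → (p, xyxxx, #)
  read x, top #: go to q, push Y# → (q, yxxx, Y#)
  read y, top Y: go to p, push ε → (p, xxx, #)
  read x, top #: go to q, push Y# → (q, xx, Y#)
  read x, top Y: go to q, push ε → (q, x, #)
  read x, top #: go to r, push ε → (r, ε, ε)
All input consumed and the stack is empty.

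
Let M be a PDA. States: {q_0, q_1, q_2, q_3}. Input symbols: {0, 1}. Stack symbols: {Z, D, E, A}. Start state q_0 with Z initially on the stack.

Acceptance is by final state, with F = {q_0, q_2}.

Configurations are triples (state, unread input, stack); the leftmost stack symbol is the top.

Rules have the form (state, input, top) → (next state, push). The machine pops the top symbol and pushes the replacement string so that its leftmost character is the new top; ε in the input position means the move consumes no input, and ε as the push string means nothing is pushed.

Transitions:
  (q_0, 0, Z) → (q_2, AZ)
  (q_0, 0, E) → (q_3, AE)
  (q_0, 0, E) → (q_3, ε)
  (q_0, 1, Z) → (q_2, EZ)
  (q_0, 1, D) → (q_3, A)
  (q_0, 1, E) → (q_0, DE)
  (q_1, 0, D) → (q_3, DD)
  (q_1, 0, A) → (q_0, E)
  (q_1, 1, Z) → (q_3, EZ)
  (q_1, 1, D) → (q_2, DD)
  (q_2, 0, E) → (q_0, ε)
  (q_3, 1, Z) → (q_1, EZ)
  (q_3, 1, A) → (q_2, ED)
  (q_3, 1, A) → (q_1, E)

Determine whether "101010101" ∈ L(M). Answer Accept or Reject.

Accept

One accepting computation: (q_0, 101010101, Z) ⊢ (q_2, 01010101, EZ) ⊢ (q_0, 1010101, Z) ⊢ (q_2, 010101, EZ) ⊢ (q_0, 10101, Z) ⊢ (q_2, 0101, EZ) ⊢ (q_0, 101, Z) ⊢ (q_2, 01, EZ) ⊢ (q_0, 1, Z) ⊢ (q_2, ε, EZ)
All input consumed and state q_2 ∈ F.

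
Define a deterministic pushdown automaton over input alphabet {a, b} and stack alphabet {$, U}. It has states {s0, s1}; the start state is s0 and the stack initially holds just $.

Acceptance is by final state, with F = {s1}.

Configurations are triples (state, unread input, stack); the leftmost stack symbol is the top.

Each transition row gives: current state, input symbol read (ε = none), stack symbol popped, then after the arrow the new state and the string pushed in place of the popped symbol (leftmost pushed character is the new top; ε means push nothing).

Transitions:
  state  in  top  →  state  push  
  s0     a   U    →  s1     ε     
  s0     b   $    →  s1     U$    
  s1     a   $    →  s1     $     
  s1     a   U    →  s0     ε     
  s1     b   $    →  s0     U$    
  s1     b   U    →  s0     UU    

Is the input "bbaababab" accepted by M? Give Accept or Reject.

Accept

(s0, bbaababab, $)
  read b, top $: go to s1, push U$ → (s1, baababab, U$)
  read b, top U: go to s0, push UU → (s0, aababab, UU$)
  read a, top U: go to s1, push ε → (s1, ababab, U$)
  read a, top U: go to s0, push ε → (s0, babab, $)
  read b, top $: go to s1, push U$ → (s1, abab, U$)
  read a, top U: go to s0, push ε → (s0, bab, $)
  read b, top $: go to s1, push U$ → (s1, ab, U$)
  read a, top U: go to s0, push ε → (s0, b, $)
  read b, top $: go to s1, push U$ → (s1, ε, U$)
All input consumed; state s1 ∈ F.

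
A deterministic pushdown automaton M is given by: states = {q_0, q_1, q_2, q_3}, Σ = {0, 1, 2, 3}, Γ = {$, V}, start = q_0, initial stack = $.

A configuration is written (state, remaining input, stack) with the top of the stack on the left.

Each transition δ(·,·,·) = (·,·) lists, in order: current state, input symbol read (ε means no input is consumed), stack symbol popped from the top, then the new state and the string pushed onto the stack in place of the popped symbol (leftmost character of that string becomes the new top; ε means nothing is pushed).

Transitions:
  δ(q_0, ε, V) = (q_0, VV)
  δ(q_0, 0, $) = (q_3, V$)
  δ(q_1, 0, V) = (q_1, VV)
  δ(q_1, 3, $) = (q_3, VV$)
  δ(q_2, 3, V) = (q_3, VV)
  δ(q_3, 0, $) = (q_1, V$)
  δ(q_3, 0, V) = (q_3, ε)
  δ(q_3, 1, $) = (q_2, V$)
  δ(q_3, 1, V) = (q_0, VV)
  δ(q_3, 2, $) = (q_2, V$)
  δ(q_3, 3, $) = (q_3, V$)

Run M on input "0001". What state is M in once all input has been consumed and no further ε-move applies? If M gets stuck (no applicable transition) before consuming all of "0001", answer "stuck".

stuck

(q_0, 0001, $)
  read 0, top $: go to q_3, push V$ → (q_3, 001, V$)
  read 0, top V: go to q_3, push ε → (q_3, 01, $)
  read 0, top $: go to q_1, push V$ → (q_1, 1, V$)
No transition for (q_1, 1, top V); M blocks with input 1 remaining.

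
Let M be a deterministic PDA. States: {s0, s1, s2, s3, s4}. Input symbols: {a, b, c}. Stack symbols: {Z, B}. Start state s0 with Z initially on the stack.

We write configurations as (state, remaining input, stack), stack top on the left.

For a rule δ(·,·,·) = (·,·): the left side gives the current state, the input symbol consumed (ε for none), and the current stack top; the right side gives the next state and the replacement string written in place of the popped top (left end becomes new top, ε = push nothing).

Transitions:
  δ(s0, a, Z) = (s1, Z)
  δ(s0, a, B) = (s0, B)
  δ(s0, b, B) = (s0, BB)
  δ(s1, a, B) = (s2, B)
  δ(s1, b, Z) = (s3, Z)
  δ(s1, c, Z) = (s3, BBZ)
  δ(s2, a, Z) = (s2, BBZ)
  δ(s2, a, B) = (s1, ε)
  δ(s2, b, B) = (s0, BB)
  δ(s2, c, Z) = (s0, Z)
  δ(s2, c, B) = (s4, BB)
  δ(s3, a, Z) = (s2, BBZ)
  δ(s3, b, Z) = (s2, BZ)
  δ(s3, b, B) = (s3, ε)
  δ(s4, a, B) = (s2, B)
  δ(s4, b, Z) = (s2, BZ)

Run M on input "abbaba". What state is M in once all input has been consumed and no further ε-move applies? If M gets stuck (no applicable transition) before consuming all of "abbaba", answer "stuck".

s2

(s0, abbaba, Z)
  read a, top Z: go to s1, push Z → (s1, bbaba, Z)
  read b, top Z: go to s3, push Z → (s3, baba, Z)
  read b, top Z: go to s2, push BZ → (s2, aba, BZ)
  read a, top B: go to s1, push ε → (s1, ba, Z)
  read b, top Z: go to s3, push Z → (s3, a, Z)
  read a, top Z: go to s2, push BBZ → (s2, ε, BBZ)
All input consumed; M is in state s2.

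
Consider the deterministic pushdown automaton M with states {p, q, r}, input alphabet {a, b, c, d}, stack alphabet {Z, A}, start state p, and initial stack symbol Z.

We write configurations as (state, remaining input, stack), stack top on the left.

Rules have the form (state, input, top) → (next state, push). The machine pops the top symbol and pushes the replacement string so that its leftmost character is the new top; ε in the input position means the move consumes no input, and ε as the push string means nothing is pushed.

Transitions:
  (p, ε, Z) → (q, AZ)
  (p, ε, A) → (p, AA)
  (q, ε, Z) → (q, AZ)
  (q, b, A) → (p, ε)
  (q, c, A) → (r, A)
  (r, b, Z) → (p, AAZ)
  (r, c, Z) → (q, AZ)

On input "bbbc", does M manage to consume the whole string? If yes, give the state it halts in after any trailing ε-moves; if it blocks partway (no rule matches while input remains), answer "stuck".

r

(p, bbbc, Z) ⊢ (q, bbbc, AZ) ⊢ (p, bbc, Z) ⊢ (q, bbc, AZ) ⊢ (p, bc, Z) ⊢ (q, bc, AZ) ⊢ (p, c, Z) ⊢ (q, c, AZ) ⊢ (r, ε, AZ)
All input consumed; M is in state r.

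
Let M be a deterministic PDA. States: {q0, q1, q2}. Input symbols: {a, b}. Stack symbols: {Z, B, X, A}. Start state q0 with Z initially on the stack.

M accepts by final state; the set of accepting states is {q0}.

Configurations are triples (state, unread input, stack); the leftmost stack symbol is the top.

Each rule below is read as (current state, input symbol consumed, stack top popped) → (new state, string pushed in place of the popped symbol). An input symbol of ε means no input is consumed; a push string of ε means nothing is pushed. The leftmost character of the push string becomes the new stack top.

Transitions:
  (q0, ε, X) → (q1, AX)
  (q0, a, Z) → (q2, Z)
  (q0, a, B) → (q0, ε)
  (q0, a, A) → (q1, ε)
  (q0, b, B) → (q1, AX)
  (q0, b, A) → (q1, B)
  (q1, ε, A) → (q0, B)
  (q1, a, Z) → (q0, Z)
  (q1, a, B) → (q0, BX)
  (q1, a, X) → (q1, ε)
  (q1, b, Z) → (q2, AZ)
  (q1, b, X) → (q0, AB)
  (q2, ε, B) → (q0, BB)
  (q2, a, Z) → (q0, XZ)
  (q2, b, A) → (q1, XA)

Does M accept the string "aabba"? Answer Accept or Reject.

Accept

(q0, aabba, Z)
  read a, top Z: go to q2, push Z → (q2, abba, Z)
  read a, top Z: go to q0, push XZ → (q0, bba, XZ)
  ε-move, top X: go to q1, push AX → (q1, bba, AXZ)
  ε-move, top A: go to q0, push B → (q0, bba, BXZ)
  read b, top B: go to q1, push AX → (q1, ba, AXXZ)
  ε-move, top A: go to q0, push B → (q0, ba, BXXZ)
  read b, top B: go to q1, push AX → (q1, a, AXXXZ)
  ε-move, top A: go to q0, push B → (q0, a, BXXXZ)
  read a, top B: go to q0, push ε → (q0, ε, XXXZ)
All input consumed; state q0 ∈ F.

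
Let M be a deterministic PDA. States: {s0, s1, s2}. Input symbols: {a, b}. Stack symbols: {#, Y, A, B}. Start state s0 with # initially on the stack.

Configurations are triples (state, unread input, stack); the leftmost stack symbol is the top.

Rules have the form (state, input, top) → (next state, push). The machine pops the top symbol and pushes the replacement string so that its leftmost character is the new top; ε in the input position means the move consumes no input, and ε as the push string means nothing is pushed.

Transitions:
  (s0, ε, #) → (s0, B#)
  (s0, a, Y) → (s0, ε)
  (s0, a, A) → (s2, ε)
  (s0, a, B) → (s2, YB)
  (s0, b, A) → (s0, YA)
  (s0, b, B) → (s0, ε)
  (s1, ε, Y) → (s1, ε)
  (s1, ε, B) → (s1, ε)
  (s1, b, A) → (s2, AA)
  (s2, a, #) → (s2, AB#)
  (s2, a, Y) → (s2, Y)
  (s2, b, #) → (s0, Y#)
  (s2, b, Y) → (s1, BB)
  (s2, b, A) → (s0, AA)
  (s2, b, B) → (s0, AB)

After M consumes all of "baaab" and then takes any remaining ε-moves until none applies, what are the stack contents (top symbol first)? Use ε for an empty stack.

(s0, baaab, #) ⊢ (s0, baaab, B#) ⊢ (s0, aaab, #) ⊢ (s0, aaab, B#) ⊢ (s2, aab, YB#) ⊢ (s2, ab, YB#) ⊢ (s2, b, YB#) ⊢ (s1, ε, BBB#) ⊢ (s1, ε, BB#) ⊢ (s1, ε, B#) ⊢ (s1, ε, #)
All input consumed in state s1 with stack #.

#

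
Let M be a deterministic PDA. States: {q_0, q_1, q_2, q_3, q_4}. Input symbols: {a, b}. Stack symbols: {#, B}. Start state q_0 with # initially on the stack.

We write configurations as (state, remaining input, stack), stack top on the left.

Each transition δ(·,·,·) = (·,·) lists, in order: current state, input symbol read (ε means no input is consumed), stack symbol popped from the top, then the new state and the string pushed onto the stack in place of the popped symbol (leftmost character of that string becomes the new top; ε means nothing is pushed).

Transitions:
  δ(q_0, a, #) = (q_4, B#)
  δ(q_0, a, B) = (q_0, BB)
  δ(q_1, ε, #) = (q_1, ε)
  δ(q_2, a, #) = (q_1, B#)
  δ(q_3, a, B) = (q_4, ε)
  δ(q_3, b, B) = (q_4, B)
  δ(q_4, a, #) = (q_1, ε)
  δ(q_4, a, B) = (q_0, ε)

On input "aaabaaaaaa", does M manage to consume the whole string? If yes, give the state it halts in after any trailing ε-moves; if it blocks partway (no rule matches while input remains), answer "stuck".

(q_0, aaabaaaaaa, #)
  read a, top #: go to q_4, push B# → (q_4, aabaaaaaa, B#)
  read a, top B: go to q_0, push ε → (q_0, abaaaaaa, #)
  read a, top #: go to q_4, push B# → (q_4, baaaaaa, B#)
No transition for (q_4, b, top B); M blocks with input baaaaaa remaining.

stuck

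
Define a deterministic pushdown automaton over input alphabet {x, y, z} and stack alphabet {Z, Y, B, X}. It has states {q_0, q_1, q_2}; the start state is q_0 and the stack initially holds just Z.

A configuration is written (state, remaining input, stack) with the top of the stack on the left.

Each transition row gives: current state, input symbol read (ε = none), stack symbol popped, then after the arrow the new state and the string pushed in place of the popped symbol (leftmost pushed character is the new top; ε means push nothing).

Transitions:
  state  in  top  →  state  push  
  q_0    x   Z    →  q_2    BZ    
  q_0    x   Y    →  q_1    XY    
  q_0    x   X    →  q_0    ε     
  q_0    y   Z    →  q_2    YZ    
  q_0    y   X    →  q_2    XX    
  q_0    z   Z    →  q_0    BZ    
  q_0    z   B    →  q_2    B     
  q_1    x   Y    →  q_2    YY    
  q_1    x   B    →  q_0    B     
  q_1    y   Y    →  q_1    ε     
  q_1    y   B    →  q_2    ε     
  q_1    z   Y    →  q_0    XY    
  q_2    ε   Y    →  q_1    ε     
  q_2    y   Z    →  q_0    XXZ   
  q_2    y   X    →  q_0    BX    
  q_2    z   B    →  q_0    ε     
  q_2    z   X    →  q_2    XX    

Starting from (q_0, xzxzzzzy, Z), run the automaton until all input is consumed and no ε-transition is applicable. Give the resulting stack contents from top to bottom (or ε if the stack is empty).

Z

(q_0, xzxzzzzy, Z)
  read x, top Z: go to q_2, push BZ → (q_2, zxzzzzy, BZ)
  read z, top B: go to q_0, push ε → (q_0, xzzzzy, Z)
  read x, top Z: go to q_2, push BZ → (q_2, zzzzy, BZ)
  read z, top B: go to q_0, push ε → (q_0, zzzy, Z)
  read z, top Z: go to q_0, push BZ → (q_0, zzy, BZ)
  read z, top B: go to q_2, push B → (q_2, zy, BZ)
  read z, top B: go to q_0, push ε → (q_0, y, Z)
  read y, top Z: go to q_2, push YZ → (q_2, ε, YZ)
  ε-move, top Y: go to q_1, push ε → (q_1, ε, Z)
All input consumed in state q_1 with stack Z.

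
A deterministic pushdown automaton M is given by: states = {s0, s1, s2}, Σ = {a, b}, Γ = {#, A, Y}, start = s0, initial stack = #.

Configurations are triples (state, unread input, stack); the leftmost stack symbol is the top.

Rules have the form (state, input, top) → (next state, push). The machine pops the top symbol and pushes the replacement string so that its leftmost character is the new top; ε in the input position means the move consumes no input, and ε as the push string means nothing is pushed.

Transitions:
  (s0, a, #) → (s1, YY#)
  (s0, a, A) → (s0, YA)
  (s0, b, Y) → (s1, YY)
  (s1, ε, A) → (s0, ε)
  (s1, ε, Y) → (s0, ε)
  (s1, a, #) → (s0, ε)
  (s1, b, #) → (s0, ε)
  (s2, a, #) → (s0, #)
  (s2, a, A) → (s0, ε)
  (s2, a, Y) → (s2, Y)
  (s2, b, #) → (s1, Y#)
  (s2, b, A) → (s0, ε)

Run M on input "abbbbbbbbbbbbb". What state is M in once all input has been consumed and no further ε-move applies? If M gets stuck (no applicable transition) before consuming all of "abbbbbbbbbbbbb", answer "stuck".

(s0, abbbbbbbbbbbbb, #)
  read a, top #: go to s1, push YY# → (s1, bbbbbbbbbbbbb, YY#)
  ε-move, top Y: go to s0, push ε → (s0, bbbbbbbbbbbbb, Y#)
  read b, top Y: go to s1, push YY → (s1, bbbbbbbbbbbb, YY#)
  ε-move, top Y: go to s0, push ε → (s0, bbbbbbbbbbbb, Y#)
  read b, top Y: go to s1, push YY → (s1, bbbbbbbbbbb, YY#)
  ε-move, top Y: go to s0, push ε → (s0, bbbbbbbbbbb, Y#)
  read b, top Y: go to s1, push YY → (s1, bbbbbbbbbb, YY#)
  ε-move, top Y: go to s0, push ε → (s0, bbbbbbbbbb, Y#)
  read b, top Y: go to s1, push YY → (s1, bbbbbbbbb, YY#)
  ε-move, top Y: go to s0, push ε → (s0, bbbbbbbbb, Y#)
  read b, top Y: go to s1, push YY → (s1, bbbbbbbb, YY#)
  ε-move, top Y: go to s0, push ε → (s0, bbbbbbbb, Y#)
  read b, top Y: go to s1, push YY → (s1, bbbbbbb, YY#)
  ε-move, top Y: go to s0, push ε → (s0, bbbbbbb, Y#)
  read b, top Y: go to s1, push YY → (s1, bbbbbb, YY#)
  ε-move, top Y: go to s0, push ε → (s0, bbbbbb, Y#)
  read b, top Y: go to s1, push YY → (s1, bbbbb, YY#)
  ε-move, top Y: go to s0, push ε → (s0, bbbbb, Y#)
  read b, top Y: go to s1, push YY → (s1, bbbb, YY#)
  ε-move, top Y: go to s0, push ε → (s0, bbbb, Y#)
  read b, top Y: go to s1, push YY → (s1, bbb, YY#)
  ε-move, top Y: go to s0, push ε → (s0, bbb, Y#)
  read b, top Y: go to s1, push YY → (s1, bb, YY#)
  ε-move, top Y: go to s0, push ε → (s0, bb, Y#)
  read b, top Y: go to s1, push YY → (s1, b, YY#)
  ε-move, top Y: go to s0, push ε → (s0, b, Y#)
  read b, top Y: go to s1, push YY → (s1, ε, YY#)
  ε-move, top Y: go to s0, push ε → (s0, ε, Y#)
All input consumed; M is in state s0.

s0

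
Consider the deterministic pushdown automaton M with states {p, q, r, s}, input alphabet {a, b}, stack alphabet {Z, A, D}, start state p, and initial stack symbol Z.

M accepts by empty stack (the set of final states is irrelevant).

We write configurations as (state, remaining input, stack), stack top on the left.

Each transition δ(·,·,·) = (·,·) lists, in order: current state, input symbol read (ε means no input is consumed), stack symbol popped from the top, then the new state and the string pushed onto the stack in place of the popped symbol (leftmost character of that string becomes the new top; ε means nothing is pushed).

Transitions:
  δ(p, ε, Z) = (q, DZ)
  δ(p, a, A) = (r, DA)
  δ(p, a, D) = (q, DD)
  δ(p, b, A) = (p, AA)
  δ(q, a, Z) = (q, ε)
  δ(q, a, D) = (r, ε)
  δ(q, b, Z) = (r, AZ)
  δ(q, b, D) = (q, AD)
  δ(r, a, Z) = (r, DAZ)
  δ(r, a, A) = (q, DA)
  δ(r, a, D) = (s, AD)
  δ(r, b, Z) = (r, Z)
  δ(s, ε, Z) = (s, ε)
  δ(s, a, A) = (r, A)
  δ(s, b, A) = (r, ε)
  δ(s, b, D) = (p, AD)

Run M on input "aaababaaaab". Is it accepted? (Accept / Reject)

(p, aaababaaaab, Z)
  ε-move, top Z: go to q, push DZ → (q, aaababaaaab, DZ)
  read a, top D: go to r, push ε → (r, aababaaaab, Z)
  read a, top Z: go to r, push DAZ → (r, ababaaaab, DAZ)
  read a, top D: go to s, push AD → (s, babaaaab, ADAZ)
  read b, top A: go to r, push ε → (r, abaaaab, DAZ)
  read a, top D: go to s, push AD → (s, baaaab, ADAZ)
  read b, top A: go to r, push ε → (r, aaaab, DAZ)
  read a, top D: go to s, push AD → (s, aaab, ADAZ)
  read a, top A: go to r, push A → (r, aab, ADAZ)
  read a, top A: go to q, push DA → (q, ab, DADAZ)
  read a, top D: go to r, push ε → (r, b, ADAZ)
No transition applies at (r, b, ADAZ); input not fully consumed.

Reject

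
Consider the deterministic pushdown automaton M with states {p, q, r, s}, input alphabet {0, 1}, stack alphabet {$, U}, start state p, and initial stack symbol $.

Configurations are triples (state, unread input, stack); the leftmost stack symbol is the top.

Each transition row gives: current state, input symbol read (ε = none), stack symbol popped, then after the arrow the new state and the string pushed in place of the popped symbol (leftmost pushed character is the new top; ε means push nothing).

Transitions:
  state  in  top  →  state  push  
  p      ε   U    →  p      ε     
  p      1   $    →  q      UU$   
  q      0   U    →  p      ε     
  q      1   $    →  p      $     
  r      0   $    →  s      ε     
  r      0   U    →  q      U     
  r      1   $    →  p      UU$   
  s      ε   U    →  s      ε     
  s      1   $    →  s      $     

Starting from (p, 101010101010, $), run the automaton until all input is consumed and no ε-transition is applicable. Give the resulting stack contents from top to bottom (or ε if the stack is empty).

$

(p, 101010101010, $) ⊢ (q, 01010101010, UU$) ⊢ (p, 1010101010, U$) ⊢ (p, 1010101010, $) ⊢ (q, 010101010, UU$) ⊢ (p, 10101010, U$) ⊢ (p, 10101010, $) ⊢ (q, 0101010, UU$) ⊢ (p, 101010, U$) ⊢ (p, 101010, $) ⊢ (q, 01010, UU$) ⊢ (p, 1010, U$) ⊢ (p, 1010, $) ⊢ (q, 010, UU$) ⊢ (p, 10, U$) ⊢ (p, 10, $) ⊢ (q, 0, UU$) ⊢ (p, ε, U$) ⊢ (p, ε, $)
All input consumed in state p with stack $.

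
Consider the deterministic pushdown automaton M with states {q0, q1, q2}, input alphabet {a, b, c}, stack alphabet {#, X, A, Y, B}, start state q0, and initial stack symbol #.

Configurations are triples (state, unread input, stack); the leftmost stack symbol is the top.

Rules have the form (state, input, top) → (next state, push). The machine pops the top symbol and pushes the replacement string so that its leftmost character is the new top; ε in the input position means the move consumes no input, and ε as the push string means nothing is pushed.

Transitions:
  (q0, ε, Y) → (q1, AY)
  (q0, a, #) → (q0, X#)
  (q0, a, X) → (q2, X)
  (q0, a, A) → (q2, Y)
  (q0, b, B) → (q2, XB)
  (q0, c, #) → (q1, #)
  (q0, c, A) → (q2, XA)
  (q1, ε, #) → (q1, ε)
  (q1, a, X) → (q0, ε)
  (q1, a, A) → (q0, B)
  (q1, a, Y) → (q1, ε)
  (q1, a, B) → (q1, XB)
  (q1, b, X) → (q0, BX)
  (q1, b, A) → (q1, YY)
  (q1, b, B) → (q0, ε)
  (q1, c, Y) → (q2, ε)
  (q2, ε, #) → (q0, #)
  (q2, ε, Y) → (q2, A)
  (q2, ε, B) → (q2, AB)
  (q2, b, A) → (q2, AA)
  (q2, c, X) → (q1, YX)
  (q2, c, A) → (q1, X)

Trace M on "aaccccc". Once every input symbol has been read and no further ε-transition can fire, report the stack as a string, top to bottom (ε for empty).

YX#

(q0, aaccccc, #)
  read a, top #: go to q0, push X# → (q0, accccc, X#)
  read a, top X: go to q2, push X → (q2, ccccc, X#)
  read c, top X: go to q1, push YX → (q1, cccc, YX#)
  read c, top Y: go to q2, push ε → (q2, ccc, X#)
  read c, top X: go to q1, push YX → (q1, cc, YX#)
  read c, top Y: go to q2, push ε → (q2, c, X#)
  read c, top X: go to q1, push YX → (q1, ε, YX#)
All input consumed in state q1 with stack YX#.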